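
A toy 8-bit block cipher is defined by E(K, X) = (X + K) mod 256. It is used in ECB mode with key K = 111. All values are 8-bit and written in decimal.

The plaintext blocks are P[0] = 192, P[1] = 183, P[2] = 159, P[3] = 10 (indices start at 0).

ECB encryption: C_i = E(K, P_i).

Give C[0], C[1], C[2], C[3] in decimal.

C[0] = 47, C[1] = 38, C[2] = 14, C[3] = 121

C[0]: E(K, 192) = 47.
C[1]: E(K, 183) = 38.
C[2]: E(K, 159) = 14.
C[3]: E(K, 10) = 121.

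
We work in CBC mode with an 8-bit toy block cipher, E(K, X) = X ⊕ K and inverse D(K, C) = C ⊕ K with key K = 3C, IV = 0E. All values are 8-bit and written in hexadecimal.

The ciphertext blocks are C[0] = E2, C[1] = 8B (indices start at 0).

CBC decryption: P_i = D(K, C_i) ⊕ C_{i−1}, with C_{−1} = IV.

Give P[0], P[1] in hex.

P[0]: D(K, E2) = DE; DE ⊕ 0E = D0.
P[1]: D(K, 8B) = B7; B7 ⊕ E2 = 55.

P[0] = D0, P[1] = 55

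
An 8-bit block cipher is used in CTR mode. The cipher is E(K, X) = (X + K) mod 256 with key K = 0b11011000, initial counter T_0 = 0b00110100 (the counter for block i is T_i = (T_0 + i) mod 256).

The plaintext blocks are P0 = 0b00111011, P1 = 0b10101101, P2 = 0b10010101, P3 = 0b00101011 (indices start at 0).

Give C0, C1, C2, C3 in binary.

C0 = 0b00110111, C1 = 0b10100000, C2 = 0b10011011, C3 = 0b00100100

CTR encryption: S_i = E(K, T_i) where T_i is the counter for block i; C_i = P_i ⊕ S_i.
C0: T = 0b00110100, S = E(K, T) = 0b00001100; 0b00111011 ⊕ 0b00001100 = 0b00110111.
C1: T = 0b00110101, S = E(K, T) = 0b00001101; 0b10101101 ⊕ 0b00001101 = 0b10100000.
C2: T = 0b00110110, S = E(K, T) = 0b00001110; 0b10010101 ⊕ 0b00001110 = 0b10011011.
C3: T = 0b00110111, S = E(K, T) = 0b00001111; 0b00101011 ⊕ 0b00001111 = 0b00100100.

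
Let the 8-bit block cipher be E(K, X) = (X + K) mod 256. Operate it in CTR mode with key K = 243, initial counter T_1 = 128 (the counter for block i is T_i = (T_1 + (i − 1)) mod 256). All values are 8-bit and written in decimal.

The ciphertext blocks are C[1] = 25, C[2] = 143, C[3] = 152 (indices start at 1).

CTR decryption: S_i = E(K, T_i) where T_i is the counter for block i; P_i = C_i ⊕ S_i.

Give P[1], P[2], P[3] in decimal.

P[1] = 106, P[2] = 251, P[3] = 237

P[1]: T = 128, S = E(K, T) = 115; 25 ⊕ 115 = 106.
P[2]: T = 129, S = E(K, T) = 116; 143 ⊕ 116 = 251.
P[3]: T = 130, S = E(K, T) = 117; 152 ⊕ 117 = 237.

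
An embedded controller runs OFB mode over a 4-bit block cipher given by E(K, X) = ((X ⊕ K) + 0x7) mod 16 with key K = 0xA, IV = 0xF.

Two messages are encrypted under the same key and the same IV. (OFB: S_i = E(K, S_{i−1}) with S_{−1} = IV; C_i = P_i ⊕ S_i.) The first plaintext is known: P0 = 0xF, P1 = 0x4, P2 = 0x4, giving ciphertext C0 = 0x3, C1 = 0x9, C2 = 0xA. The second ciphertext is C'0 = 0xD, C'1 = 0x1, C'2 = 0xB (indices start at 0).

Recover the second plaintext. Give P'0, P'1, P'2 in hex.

In OFB with a reused IV, both messages share the same keystream S_i, so C_i ⊕ C'_i = P_i ⊕ P'_i and thus P'_i = P_i ⊕ C_i ⊕ C'_i.
P'0: 0xF ⊕ 0x3 ⊕ 0xD = 0x1.
P'1: 0x4 ⊕ 0x9 ⊕ 0x1 = 0xC.
P'2: 0x4 ⊕ 0xA ⊕ 0xB = 0x5.

P'0 = 0x1, P'1 = 0xC, P'2 = 0x5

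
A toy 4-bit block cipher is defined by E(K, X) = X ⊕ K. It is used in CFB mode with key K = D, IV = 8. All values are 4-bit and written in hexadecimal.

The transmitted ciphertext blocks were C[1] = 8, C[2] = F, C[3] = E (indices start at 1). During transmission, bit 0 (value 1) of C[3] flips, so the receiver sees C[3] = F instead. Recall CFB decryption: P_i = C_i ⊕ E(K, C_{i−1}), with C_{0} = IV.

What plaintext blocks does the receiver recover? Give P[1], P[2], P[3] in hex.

P[1] = D, P[2] = A, P[3] = D

Only C[3] changed, to F. In CFB, a change in C_i flips the same bit in P_i and garbles P_{i+1}. Decrypting the received ciphertext:
P[1]: E(K, 8) = 5; 8 ⊕ 5 = D.
P[2]: E(K, 8) = 5; F ⊕ 5 = A.
P[3]: E(K, F) = 2; F ⊕ 2 = D.
Blocks that differ from the original plaintext: P[3].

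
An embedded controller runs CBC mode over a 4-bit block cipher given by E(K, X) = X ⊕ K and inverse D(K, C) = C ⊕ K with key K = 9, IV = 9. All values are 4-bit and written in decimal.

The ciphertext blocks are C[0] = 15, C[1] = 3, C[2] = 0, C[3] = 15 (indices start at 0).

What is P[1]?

CBC decryption: P_i = D(K, C_i) ⊕ C_{i−1}, with C_{−1} = IV.
P[1]: D(K, 3) = 10; 10 ⊕ 15 = 5.

P[1] = 5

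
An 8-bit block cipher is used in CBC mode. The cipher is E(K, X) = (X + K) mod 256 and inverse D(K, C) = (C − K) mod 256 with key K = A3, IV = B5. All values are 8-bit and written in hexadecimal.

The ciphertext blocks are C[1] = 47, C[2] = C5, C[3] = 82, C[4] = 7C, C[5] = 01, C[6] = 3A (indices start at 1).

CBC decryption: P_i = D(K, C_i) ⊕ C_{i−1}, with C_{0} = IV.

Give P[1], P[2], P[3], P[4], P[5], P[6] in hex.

P[1]: D(K, 47) = A4; A4 ⊕ B5 = 11.
P[2]: D(K, C5) = 22; 22 ⊕ 47 = 65.
P[3]: D(K, 82) = DF; DF ⊕ C5 = 1A.
P[4]: D(K, 7C) = D9; D9 ⊕ 82 = 5B.
P[5]: D(K, 01) = 5E; 5E ⊕ 7C = 22.
P[6]: D(K, 3A) = 97; 97 ⊕ 01 = 96.

P[1] = 11, P[2] = 65, P[3] = 1A, P[4] = 5B, P[5] = 22, P[6] = 96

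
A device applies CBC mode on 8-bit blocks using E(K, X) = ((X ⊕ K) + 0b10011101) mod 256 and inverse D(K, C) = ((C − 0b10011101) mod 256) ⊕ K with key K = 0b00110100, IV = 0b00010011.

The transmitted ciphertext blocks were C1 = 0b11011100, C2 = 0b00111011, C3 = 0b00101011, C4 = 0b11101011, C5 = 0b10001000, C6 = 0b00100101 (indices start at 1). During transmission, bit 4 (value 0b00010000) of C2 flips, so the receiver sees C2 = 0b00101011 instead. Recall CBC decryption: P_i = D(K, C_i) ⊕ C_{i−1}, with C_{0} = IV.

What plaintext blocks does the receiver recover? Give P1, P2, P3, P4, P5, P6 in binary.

Only C2 changed, to 0b00101011. In CBC, a change in C_i garbles P_i and flips the same bit in P_{i+1}. Decrypting the received ciphertext:
P1: D(K, 0b11011100) = 0b00001011; 0b00001011 ⊕ 0b00010011 = 0b00011000.
P2: D(K, 0b00101011) = 0b10111010; 0b10111010 ⊕ 0b11011100 = 0b01100110.
P3: D(K, 0b00101011) = 0b10111010; 0b10111010 ⊕ 0b00101011 = 0b10010001.
P4: D(K, 0b11101011) = 0b01111010; 0b01111010 ⊕ 0b00101011 = 0b01010001.
P5: D(K, 0b10001000) = 0b11011111; 0b11011111 ⊕ 0b11101011 = 0b00110100.
P6: D(K, 0b00100101) = 0b10111100; 0b10111100 ⊕ 0b10001000 = 0b00110100.
Blocks that differ from the original plaintext: P2, P3.

P1 = 0b00011000, P2 = 0b01100110, P3 = 0b10010001, P4 = 0b01010001, P5 = 0b00110100, P6 = 0b00110100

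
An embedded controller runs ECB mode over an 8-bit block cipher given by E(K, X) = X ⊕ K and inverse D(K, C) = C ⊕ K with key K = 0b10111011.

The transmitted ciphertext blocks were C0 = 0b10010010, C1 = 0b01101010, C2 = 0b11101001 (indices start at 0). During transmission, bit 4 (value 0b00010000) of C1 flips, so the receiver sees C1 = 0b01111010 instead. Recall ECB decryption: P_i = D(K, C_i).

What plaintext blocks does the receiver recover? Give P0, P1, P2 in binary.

Only C1 changed, to 0b01111010. In ECB, a change in C_i affects only P_i. Decrypting the received ciphertext:
P0: D(K, 0b10010010) = 0b00101001.
P1: D(K, 0b01111010) = 0b11000001.
P2: D(K, 0b11101001) = 0b01010010.
Blocks that differ from the original plaintext: P1.

P0 = 0b00101001, P1 = 0b11000001, P2 = 0b01010010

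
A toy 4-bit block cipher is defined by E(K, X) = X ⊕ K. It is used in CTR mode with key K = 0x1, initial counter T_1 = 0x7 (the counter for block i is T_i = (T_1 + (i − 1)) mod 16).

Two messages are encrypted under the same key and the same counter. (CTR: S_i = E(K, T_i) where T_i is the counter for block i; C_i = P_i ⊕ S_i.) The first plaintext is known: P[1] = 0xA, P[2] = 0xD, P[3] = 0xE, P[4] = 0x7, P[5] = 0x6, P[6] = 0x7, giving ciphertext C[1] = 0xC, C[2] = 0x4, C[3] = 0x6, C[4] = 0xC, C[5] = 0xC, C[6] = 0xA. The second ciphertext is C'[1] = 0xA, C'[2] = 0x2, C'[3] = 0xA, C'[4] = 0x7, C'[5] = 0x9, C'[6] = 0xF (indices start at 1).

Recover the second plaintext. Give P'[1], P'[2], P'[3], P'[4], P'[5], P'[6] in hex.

In CTR with a reused counter, both messages share the same keystream S_i, so C_i ⊕ C'_i = P_i ⊕ P'_i and thus P'_i = P_i ⊕ C_i ⊕ C'_i.
P'[1]: 0xA ⊕ 0xC ⊕ 0xA = 0xC.
P'[2]: 0xD ⊕ 0x4 ⊕ 0x2 = 0xB.
P'[3]: 0xE ⊕ 0x6 ⊕ 0xA = 0x2.
P'[4]: 0x7 ⊕ 0xC ⊕ 0x7 = 0xC.
P'[5]: 0x6 ⊕ 0xC ⊕ 0x9 = 0x3.
P'[6]: 0x7 ⊕ 0xA ⊕ 0xF = 0x2.

P'[1] = 0xC, P'[2] = 0xB, P'[3] = 0x2, P'[4] = 0xC, P'[5] = 0x3, P'[6] = 0x2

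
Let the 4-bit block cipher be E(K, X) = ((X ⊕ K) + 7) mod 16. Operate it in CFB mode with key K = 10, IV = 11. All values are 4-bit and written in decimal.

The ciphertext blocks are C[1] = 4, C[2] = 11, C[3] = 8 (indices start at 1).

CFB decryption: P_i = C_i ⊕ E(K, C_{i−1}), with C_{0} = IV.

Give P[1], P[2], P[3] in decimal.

P[1] = 12, P[2] = 14, P[3] = 0

P[1]: E(K, 11) = 8; 4 ⊕ 8 = 12.
P[2]: E(K, 4) = 5; 11 ⊕ 5 = 14.
P[3]: E(K, 11) = 8; 8 ⊕ 8 = 0.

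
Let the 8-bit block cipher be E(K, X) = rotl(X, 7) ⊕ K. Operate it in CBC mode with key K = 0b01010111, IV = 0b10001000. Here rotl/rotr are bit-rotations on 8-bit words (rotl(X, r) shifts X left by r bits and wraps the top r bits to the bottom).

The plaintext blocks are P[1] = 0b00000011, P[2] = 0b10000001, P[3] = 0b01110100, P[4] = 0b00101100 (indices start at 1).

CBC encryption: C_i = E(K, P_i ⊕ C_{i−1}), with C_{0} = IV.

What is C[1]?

C[1]: P[1] ⊕ 0b10001000 = 0b10001011; E(K, 0b10001011) = 0b10010010.

C[1] = 0b10010010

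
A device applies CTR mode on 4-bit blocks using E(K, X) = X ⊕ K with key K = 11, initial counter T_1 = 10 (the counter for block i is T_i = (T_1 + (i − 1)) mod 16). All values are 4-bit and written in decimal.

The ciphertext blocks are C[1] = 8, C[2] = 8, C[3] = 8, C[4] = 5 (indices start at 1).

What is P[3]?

P[3] = 15

CTR decryption: S_i = E(K, T_i) where T_i is the counter for block i; P_i = C_i ⊕ S_i.
P[3]: T = 12, S = E(K, T) = 7; 8 ⊕ 7 = 15.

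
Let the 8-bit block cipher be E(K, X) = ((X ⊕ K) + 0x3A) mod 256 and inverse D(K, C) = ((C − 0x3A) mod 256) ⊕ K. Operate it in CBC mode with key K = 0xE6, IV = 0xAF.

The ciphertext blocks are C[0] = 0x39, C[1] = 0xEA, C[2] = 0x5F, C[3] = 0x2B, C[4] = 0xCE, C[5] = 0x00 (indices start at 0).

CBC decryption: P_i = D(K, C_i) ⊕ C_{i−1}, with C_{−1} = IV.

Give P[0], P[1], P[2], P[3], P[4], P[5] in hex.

P[0] = 0xB6, P[1] = 0x6F, P[2] = 0x29, P[3] = 0x48, P[4] = 0x59, P[5] = 0xEE

P[0]: D(K, 0x39) = 0x19; 0x19 ⊕ 0xAF = 0xB6.
P[1]: D(K, 0xEA) = 0x56; 0x56 ⊕ 0x39 = 0x6F.
P[2]: D(K, 0x5F) = 0xC3; 0xC3 ⊕ 0xEA = 0x29.
P[3]: D(K, 0x2B) = 0x17; 0x17 ⊕ 0x5F = 0x48.
P[4]: D(K, 0xCE) = 0x72; 0x72 ⊕ 0x2B = 0x59.
P[5]: D(K, 0x00) = 0x20; 0x20 ⊕ 0xCE = 0xEE.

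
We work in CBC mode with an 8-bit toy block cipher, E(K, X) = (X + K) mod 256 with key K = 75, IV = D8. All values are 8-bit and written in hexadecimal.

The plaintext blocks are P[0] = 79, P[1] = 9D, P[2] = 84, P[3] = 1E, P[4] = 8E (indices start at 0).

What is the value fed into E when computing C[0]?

A1

CBC encryption: C_i = E(K, P_i ⊕ C_{i−1}), with C_{−1} = IV.
C[0]: P[0] ⊕ D8 = A1; E(K, A1) = 16.
So the input to E for block [0] is A1.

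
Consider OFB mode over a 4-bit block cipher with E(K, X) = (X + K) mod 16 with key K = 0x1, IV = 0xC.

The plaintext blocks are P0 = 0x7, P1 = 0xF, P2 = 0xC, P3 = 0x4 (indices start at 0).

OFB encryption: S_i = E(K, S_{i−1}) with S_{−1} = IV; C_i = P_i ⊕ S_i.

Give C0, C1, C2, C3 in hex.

C0: S = E(K, 0xC) = 0xD; 0x7 ⊕ 0xD = 0xA.
C1: S = E(K, 0xD) = 0xE; 0xF ⊕ 0xE = 0x1.
C2: S = E(K, 0xE) = 0xF; 0xC ⊕ 0xF = 0x3.
C3: S = E(K, 0xF) = 0x0; 0x4 ⊕ 0x0 = 0x4.

C0 = 0xA, C1 = 0x1, C2 = 0x3, C3 = 0x4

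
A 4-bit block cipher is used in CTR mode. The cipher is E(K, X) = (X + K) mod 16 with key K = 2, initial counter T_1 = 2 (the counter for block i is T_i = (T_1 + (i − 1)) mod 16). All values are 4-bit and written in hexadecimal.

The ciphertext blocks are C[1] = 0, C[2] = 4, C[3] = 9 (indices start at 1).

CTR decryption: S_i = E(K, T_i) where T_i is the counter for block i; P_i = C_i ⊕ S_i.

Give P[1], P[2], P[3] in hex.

P[1]: T = 2, S = E(K, T) = 4; 0 ⊕ 4 = 4.
P[2]: T = 3, S = E(K, T) = 5; 4 ⊕ 5 = 1.
P[3]: T = 4, S = E(K, T) = 6; 9 ⊕ 6 = F.

P[1] = 4, P[2] = 1, P[3] = F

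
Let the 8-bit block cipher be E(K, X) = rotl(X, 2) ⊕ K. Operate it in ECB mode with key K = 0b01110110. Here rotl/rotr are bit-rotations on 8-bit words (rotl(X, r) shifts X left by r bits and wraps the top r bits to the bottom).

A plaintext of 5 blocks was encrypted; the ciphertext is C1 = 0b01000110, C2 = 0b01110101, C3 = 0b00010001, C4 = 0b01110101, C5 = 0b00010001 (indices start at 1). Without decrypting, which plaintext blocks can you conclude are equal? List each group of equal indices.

P2 = P4; P3 = P5

ECB encrypts each block independently with the same key, so equal ciphertext blocks imply equal plaintext blocks.
C2 = C4 = 0b01110101, so P2 = P4.
C3 = C5 = 0b00010001, so P3 = P5.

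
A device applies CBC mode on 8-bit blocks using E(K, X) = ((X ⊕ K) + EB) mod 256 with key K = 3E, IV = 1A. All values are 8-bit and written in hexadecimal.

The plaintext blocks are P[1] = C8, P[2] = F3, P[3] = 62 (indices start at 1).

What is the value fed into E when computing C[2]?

24

CBC encryption: C_i = E(K, P_i ⊕ C_{i−1}), with C_{0} = IV.
C[1]: P[1] ⊕ 1A = D2; E(K, D2) = D7.
C[2]: P[2] ⊕ D7 = 24; E(K, 24) = 05.
So the input to E for block [2] is 24.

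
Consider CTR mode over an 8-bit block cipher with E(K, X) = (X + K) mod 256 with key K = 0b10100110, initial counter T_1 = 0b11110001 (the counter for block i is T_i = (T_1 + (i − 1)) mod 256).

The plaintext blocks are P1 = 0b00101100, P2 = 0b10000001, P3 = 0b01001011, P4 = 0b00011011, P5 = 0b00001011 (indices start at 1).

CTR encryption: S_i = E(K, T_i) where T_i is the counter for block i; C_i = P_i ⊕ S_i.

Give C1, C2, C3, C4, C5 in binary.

C1 = 0b10111011, C2 = 0b00011001, C3 = 0b11010010, C4 = 0b10000001, C5 = 0b10010000

C1: T = 0b11110001, S = E(K, T) = 0b10010111; 0b00101100 ⊕ 0b10010111 = 0b10111011.
C2: T = 0b11110010, S = E(K, T) = 0b10011000; 0b10000001 ⊕ 0b10011000 = 0b00011001.
C3: T = 0b11110011, S = E(K, T) = 0b10011001; 0b01001011 ⊕ 0b10011001 = 0b11010010.
C4: T = 0b11110100, S = E(K, T) = 0b10011010; 0b00011011 ⊕ 0b10011010 = 0b10000001.
C5: T = 0b11110101, S = E(K, T) = 0b10011011; 0b00001011 ⊕ 0b10011011 = 0b10010000.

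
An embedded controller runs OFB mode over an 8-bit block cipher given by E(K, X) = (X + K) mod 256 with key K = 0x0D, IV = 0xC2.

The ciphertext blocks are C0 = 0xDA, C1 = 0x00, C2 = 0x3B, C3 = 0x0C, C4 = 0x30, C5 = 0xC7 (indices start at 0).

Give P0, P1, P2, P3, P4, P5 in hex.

OFB decryption: S_i = E(K, S_{i−1}) with S_{−1} = IV; P_i = C_i ⊕ S_i.
P0: S = E(K, 0xC2) = 0xCF; 0xDA ⊕ 0xCF = 0x15.
P1: S = E(K, 0xCF) = 0xDC; 0x00 ⊕ 0xDC = 0xDC.
P2: S = E(K, 0xDC) = 0xE9; 0x3B ⊕ 0xE9 = 0xD2.
P3: S = E(K, 0xE9) = 0xF6; 0x0C ⊕ 0xF6 = 0xFA.
P4: S = E(K, 0xF6) = 0x03; 0x30 ⊕ 0x03 = 0x33.
P5: S = E(K, 0x03) = 0x10; 0xC7 ⊕ 0x10 = 0xD7.

P0 = 0x15, P1 = 0xDC, P2 = 0xD2, P3 = 0xFA, P4 = 0x33, P5 = 0xD7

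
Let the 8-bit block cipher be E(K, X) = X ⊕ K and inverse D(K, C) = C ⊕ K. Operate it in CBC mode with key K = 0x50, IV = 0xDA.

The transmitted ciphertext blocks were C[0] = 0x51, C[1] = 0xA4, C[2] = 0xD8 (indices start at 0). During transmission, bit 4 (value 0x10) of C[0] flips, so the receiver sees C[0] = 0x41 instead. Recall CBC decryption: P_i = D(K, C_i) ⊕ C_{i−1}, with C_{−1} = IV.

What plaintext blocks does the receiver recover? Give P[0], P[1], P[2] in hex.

Only C[0] changed, to 0x41. In CBC, a change in C_i garbles P_i and flips the same bit in P_{i+1}. Decrypting the received ciphertext:
P[0]: D(K, 0x41) = 0x11; 0x11 ⊕ 0xDA = 0xCB.
P[1]: D(K, 0xA4) = 0xF4; 0xF4 ⊕ 0x41 = 0xB5.
P[2]: D(K, 0xD8) = 0x88; 0x88 ⊕ 0xA4 = 0x2C.
Blocks that differ from the original plaintext: P[0], P[1].

P[0] = 0xCB, P[1] = 0xB5, P[2] = 0x2C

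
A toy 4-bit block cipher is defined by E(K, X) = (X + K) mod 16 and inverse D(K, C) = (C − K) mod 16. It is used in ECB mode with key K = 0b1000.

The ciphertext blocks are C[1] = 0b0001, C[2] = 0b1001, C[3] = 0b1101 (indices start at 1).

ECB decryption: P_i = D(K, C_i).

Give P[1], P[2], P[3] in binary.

P[1]: D(K, 0b0001) = 0b1001.
P[2]: D(K, 0b1001) = 0b0001.
P[3]: D(K, 0b1101) = 0b0101.

P[1] = 0b1001, P[2] = 0b0001, P[3] = 0b0101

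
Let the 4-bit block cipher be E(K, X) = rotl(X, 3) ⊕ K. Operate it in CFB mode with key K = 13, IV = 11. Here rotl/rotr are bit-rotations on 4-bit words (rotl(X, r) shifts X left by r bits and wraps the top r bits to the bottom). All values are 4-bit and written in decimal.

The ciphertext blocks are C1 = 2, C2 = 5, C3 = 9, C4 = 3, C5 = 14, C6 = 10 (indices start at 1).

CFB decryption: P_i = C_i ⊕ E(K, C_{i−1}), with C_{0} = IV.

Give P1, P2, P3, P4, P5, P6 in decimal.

P1 = 2, P2 = 9, P3 = 14, P4 = 2, P5 = 10, P6 = 0

P1: E(K, 11) = 0; 2 ⊕ 0 = 2.
P2: E(K, 2) = 12; 5 ⊕ 12 = 9.
P3: E(K, 5) = 7; 9 ⊕ 7 = 14.
P4: E(K, 9) = 1; 3 ⊕ 1 = 2.
P5: E(K, 3) = 4; 14 ⊕ 4 = 10.
P6: E(K, 14) = 10; 10 ⊕ 10 = 0.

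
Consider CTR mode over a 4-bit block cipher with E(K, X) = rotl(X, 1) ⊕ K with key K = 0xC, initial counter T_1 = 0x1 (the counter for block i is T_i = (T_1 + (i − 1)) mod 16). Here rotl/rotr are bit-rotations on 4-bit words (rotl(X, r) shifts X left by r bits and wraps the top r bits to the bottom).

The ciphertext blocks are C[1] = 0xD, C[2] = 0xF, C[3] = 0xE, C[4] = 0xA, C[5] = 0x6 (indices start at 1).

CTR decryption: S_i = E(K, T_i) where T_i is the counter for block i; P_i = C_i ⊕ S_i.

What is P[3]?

P[3] = 0x4

P[3]: T = 0x3, S = E(K, T) = 0xA; 0xE ⊕ 0xA = 0x4.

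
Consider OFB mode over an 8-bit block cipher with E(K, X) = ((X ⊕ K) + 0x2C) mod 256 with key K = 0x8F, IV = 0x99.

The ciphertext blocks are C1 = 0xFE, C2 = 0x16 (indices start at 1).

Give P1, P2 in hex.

OFB decryption: S_i = E(K, S_{i−1}) with S_{0} = IV; P_i = C_i ⊕ S_i.
P1: S = E(K, 0x99) = 0x42; 0xFE ⊕ 0x42 = 0xBC.
P2: S = E(K, 0x42) = 0xF9; 0x16 ⊕ 0xF9 = 0xEF.

P1 = 0xBC, P2 = 0xEF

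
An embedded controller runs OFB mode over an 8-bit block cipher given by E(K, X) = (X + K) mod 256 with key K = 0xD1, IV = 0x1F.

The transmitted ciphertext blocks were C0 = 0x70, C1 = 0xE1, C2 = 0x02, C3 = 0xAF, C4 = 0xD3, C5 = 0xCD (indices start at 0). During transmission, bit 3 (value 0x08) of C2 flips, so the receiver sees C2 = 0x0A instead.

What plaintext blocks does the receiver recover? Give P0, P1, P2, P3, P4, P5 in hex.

P0 = 0x80, P1 = 0x20, P2 = 0x98, P3 = 0xCC, P4 = 0xE7, P5 = 0xC8

OFB decryption: S_i = E(K, S_{i−1}) with S_{−1} = IV; P_i = C_i ⊕ S_i.
Only C2 changed, to 0x0A. In OFB, a change in C_i flips the same bit in P_i only; the keystream is unaffected. Decrypting the received ciphertext:
P0: S = E(K, 0x1F) = 0xF0; 0x70 ⊕ 0xF0 = 0x80.
P1: S = E(K, 0xF0) = 0xC1; 0xE1 ⊕ 0xC1 = 0x20.
P2: S = E(K, 0xC1) = 0x92; 0x0A ⊕ 0x92 = 0x98.
P3: S = E(K, 0x92) = 0x63; 0xAF ⊕ 0x63 = 0xCC.
P4: S = E(K, 0x63) = 0x34; 0xD3 ⊕ 0x34 = 0xE7.
P5: S = E(K, 0x34) = 0x05; 0xCD ⊕ 0x05 = 0xC8.
Blocks that differ from the original plaintext: P2.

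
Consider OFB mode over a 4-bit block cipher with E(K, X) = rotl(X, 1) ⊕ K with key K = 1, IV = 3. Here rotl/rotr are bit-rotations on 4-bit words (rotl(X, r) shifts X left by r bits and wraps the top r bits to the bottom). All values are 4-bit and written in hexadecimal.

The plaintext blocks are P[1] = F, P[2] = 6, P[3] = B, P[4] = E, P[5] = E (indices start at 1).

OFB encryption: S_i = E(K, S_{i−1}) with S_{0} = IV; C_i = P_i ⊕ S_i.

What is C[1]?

C[1] = 8

C[1]: S = E(K, 3) = 7; F ⊕ 7 = 8.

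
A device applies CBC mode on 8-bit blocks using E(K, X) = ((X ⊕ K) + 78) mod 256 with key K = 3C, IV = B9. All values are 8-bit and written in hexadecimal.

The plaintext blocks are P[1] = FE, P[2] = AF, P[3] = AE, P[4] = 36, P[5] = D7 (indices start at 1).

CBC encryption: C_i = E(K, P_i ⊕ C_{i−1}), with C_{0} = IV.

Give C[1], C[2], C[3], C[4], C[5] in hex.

C[1] = F3, C[2] = D8, C[3] = C2, C[4] = 40, C[5] = 23

C[1]: P[1] ⊕ B9 = 47; E(K, 47) = F3.
C[2]: P[2] ⊕ F3 = 5C; E(K, 5C) = D8.
C[3]: P[3] ⊕ D8 = 76; E(K, 76) = C2.
C[4]: P[4] ⊕ C2 = F4; E(K, F4) = 40.
C[5]: P[5] ⊕ 40 = 97; E(K, 97) = 23.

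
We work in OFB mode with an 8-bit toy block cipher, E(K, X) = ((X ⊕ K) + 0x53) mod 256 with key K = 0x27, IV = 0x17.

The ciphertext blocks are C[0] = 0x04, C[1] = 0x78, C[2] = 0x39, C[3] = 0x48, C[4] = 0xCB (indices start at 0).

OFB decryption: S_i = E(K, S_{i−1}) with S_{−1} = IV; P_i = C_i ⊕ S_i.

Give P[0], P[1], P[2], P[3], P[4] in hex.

P[0]: S = E(K, 0x17) = 0x83; 0x04 ⊕ 0x83 = 0x87.
P[1]: S = E(K, 0x83) = 0xF7; 0x78 ⊕ 0xF7 = 0x8F.
P[2]: S = E(K, 0xF7) = 0x23; 0x39 ⊕ 0x23 = 0x1A.
P[3]: S = E(K, 0x23) = 0x57; 0x48 ⊕ 0x57 = 0x1F.
P[4]: S = E(K, 0x57) = 0xC3; 0xCB ⊕ 0xC3 = 0x08.

P[0] = 0x87, P[1] = 0x8F, P[2] = 0x1A, P[3] = 0x1F, P[4] = 0x08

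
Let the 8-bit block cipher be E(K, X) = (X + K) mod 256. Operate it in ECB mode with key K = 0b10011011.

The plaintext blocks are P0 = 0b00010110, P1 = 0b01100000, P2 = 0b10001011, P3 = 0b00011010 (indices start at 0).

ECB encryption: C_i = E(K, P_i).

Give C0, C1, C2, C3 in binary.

C0 = 0b10110001, C1 = 0b11111011, C2 = 0b00100110, C3 = 0b10110101

C0: E(K, 0b00010110) = 0b10110001.
C1: E(K, 0b01100000) = 0b11111011.
C2: E(K, 0b10001011) = 0b00100110.
C3: E(K, 0b00011010) = 0b10110101.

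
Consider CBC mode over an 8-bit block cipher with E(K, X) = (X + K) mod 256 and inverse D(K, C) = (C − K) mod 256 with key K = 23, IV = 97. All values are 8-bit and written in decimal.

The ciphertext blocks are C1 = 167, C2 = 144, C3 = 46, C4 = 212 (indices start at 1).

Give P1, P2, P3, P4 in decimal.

P1 = 241, P2 = 222, P3 = 135, P4 = 147

CBC decryption: P_i = D(K, C_i) ⊕ C_{i−1}, with C_{0} = IV.
P1: D(K, 167) = 144; 144 ⊕ 97 = 241.
P2: D(K, 144) = 121; 121 ⊕ 167 = 222.
P3: D(K, 46) = 23; 23 ⊕ 144 = 135.
P4: D(K, 212) = 189; 189 ⊕ 46 = 147.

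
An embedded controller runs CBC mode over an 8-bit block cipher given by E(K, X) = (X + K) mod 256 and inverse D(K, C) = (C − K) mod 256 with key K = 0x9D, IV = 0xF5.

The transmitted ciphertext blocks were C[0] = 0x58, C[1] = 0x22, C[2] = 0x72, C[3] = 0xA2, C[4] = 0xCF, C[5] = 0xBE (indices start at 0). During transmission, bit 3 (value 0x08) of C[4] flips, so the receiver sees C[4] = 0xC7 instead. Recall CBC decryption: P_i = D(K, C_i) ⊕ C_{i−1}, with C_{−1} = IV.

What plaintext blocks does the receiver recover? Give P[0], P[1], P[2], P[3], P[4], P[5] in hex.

Only C[4] changed, to 0xC7. In CBC, a change in C_i garbles P_i and flips the same bit in P_{i+1}. Decrypting the received ciphertext:
P[0]: D(K, 0x58) = 0xBB; 0xBB ⊕ 0xF5 = 0x4E.
P[1]: D(K, 0x22) = 0x85; 0x85 ⊕ 0x58 = 0xDD.
P[2]: D(K, 0x72) = 0xD5; 0xD5 ⊕ 0x22 = 0xF7.
P[3]: D(K, 0xA2) = 0x05; 0x05 ⊕ 0x72 = 0x77.
P[4]: D(K, 0xC7) = 0x2A; 0x2A ⊕ 0xA2 = 0x88.
P[5]: D(K, 0xBE) = 0x21; 0x21 ⊕ 0xC7 = 0xE6.
Blocks that differ from the original plaintext: P[4], P[5].

P[0] = 0x4E, P[1] = 0xDD, P[2] = 0xF7, P[3] = 0x77, P[4] = 0x88, P[5] = 0xE6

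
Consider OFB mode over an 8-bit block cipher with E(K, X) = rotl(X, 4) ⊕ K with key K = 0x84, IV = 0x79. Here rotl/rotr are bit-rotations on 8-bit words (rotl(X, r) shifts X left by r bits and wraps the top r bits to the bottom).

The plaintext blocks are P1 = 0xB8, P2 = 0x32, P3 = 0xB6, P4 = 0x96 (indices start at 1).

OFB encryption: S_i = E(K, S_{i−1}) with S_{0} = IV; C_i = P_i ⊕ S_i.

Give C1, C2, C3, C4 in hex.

C1: S = E(K, 0x79) = 0x13; 0xB8 ⊕ 0x13 = 0xAB.
C2: S = E(K, 0x13) = 0xB5; 0x32 ⊕ 0xB5 = 0x87.
C3: S = E(K, 0xB5) = 0xDF; 0xB6 ⊕ 0xDF = 0x69.
C4: S = E(K, 0xDF) = 0x79; 0x96 ⊕ 0x79 = 0xEF.

C1 = 0xAB, C2 = 0x87, C3 = 0x69, C4 = 0xEF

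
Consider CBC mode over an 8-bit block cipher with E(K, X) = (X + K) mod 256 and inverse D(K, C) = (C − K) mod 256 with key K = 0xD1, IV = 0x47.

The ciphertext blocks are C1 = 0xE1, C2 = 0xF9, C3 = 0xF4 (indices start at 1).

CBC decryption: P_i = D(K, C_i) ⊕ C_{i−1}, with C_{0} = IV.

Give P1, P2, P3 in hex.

P1: D(K, 0xE1) = 0x10; 0x10 ⊕ 0x47 = 0x57.
P2: D(K, 0xF9) = 0x28; 0x28 ⊕ 0xE1 = 0xC9.
P3: D(K, 0xF4) = 0x23; 0x23 ⊕ 0xF9 = 0xDA.

P1 = 0x57, P2 = 0xC9, P3 = 0xDA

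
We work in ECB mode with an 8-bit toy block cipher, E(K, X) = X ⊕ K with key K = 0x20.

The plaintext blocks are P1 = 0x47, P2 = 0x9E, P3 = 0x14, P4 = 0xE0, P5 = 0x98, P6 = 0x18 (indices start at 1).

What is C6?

C6 = 0x38

ECB encryption: C_i = E(K, P_i).
C6: E(K, 0x18) = 0x38.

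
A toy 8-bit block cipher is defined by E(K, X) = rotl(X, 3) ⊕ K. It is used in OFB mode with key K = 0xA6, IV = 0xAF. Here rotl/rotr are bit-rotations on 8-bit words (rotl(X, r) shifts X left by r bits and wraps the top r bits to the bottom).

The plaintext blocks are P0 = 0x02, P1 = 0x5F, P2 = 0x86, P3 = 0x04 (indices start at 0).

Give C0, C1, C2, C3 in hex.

OFB encryption: S_i = E(K, S_{i−1}) with S_{−1} = IV; C_i = P_i ⊕ S_i.
C0: S = E(K, 0xAF) = 0xDB; 0x02 ⊕ 0xDB = 0xD9.
C1: S = E(K, 0xDB) = 0x78; 0x5F ⊕ 0x78 = 0x27.
C2: S = E(K, 0x78) = 0x65; 0x86 ⊕ 0x65 = 0xE3.
C3: S = E(K, 0x65) = 0x8D; 0x04 ⊕ 0x8D = 0x89.

C0 = 0xD9, C1 = 0x27, C2 = 0xE3, C3 = 0x89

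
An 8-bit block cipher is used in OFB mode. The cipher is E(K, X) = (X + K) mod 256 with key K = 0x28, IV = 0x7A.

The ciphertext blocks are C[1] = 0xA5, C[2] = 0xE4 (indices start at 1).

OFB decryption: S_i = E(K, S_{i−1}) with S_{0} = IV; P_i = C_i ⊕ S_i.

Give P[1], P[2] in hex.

P[1]: S = E(K, 0x7A) = 0xA2; 0xA5 ⊕ 0xA2 = 0x07.
P[2]: S = E(K, 0xA2) = 0xCA; 0xE4 ⊕ 0xCA = 0x2E.

P[1] = 0x07, P[2] = 0x2E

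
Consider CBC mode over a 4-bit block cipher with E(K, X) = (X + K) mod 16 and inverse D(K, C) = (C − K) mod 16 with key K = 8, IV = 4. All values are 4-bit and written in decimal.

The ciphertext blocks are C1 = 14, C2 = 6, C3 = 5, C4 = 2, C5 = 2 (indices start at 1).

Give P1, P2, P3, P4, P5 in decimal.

P1 = 2, P2 = 0, P3 = 11, P4 = 15, P5 = 8

CBC decryption: P_i = D(K, C_i) ⊕ C_{i−1}, with C_{0} = IV.
P1: D(K, 14) = 6; 6 ⊕ 4 = 2.
P2: D(K, 6) = 14; 14 ⊕ 14 = 0.
P3: D(K, 5) = 13; 13 ⊕ 6 = 11.
P4: D(K, 2) = 10; 10 ⊕ 5 = 15.
P5: D(K, 2) = 10; 10 ⊕ 2 = 8.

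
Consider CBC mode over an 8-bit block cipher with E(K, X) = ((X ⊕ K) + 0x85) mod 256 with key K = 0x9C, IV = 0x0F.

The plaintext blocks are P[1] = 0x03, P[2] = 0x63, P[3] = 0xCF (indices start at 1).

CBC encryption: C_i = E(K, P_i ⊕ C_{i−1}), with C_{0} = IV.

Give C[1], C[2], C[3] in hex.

C[1] = 0x15, C[2] = 0x6F, C[3] = 0xC1

C[1]: P[1] ⊕ 0x0F = 0x0C; E(K, 0x0C) = 0x15.
C[2]: P[2] ⊕ 0x15 = 0x76; E(K, 0x76) = 0x6F.
C[3]: P[3] ⊕ 0x6F = 0xA0; E(K, 0xA0) = 0xC1.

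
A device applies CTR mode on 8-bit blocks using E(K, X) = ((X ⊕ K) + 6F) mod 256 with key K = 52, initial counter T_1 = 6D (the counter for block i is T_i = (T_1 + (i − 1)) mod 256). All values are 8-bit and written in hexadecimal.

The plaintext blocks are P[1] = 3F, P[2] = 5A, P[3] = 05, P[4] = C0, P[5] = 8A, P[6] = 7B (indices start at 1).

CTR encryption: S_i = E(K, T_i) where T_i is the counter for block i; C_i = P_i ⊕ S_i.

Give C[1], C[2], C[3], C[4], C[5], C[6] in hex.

C[1] = 91, C[2] = F1, C[3] = A9, C[4] = 51, C[5] = 18, C[6] = F4

C[1]: T = 6D, S = E(K, T) = AE; 3F ⊕ AE = 91.
C[2]: T = 6E, S = E(K, T) = AB; 5A ⊕ AB = F1.
C[3]: T = 6F, S = E(K, T) = AC; 05 ⊕ AC = A9.
C[4]: T = 70, S = E(K, T) = 91; C0 ⊕ 91 = 51.
C[5]: T = 71, S = E(K, T) = 92; 8A ⊕ 92 = 18.
C[6]: T = 72, S = E(K, T) = 8F; 7B ⊕ 8F = F4.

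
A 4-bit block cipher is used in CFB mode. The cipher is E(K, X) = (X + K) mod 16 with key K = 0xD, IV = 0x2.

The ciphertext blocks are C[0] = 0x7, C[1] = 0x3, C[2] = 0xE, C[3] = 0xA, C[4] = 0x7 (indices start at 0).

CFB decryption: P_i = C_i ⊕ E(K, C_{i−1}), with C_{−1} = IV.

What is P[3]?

P[3] = 0x1

P[3]: E(K, 0xE) = 0xB; 0xA ⊕ 0xB = 0x1.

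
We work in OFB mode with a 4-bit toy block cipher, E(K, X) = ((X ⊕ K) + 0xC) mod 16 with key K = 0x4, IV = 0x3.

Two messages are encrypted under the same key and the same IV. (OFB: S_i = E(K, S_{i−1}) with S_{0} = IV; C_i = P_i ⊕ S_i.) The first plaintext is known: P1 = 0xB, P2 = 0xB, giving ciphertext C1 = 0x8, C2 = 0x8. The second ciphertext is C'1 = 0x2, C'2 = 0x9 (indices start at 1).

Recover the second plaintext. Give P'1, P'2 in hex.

P'1 = 0x1, P'2 = 0xA

In OFB with a reused IV, both messages share the same keystream S_i, so C_i ⊕ C'_i = P_i ⊕ P'_i and thus P'_i = P_i ⊕ C_i ⊕ C'_i.
P'1: 0xB ⊕ 0x8 ⊕ 0x2 = 0x1.
P'2: 0xB ⊕ 0x8 ⊕ 0x9 = 0xA.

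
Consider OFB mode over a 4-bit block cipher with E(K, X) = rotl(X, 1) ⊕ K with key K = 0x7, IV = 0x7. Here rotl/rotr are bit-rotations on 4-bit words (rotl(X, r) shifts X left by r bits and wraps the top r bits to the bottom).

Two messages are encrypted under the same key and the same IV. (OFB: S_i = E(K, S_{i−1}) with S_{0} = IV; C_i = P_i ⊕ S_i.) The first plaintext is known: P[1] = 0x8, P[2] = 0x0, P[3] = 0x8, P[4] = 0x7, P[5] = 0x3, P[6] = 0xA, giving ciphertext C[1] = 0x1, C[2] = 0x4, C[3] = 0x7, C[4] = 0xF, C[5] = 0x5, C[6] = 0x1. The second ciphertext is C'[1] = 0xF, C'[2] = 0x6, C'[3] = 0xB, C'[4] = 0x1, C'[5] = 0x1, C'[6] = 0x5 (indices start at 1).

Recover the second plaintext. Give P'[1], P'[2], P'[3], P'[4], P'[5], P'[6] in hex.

P'[1] = 0x6, P'[2] = 0x2, P'[3] = 0x4, P'[4] = 0x9, P'[5] = 0x7, P'[6] = 0xE

In OFB with a reused IV, both messages share the same keystream S_i, so C_i ⊕ C'_i = P_i ⊕ P'_i and thus P'_i = P_i ⊕ C_i ⊕ C'_i.
P'[1]: 0x8 ⊕ 0x1 ⊕ 0xF = 0x6.
P'[2]: 0x0 ⊕ 0x4 ⊕ 0x6 = 0x2.
P'[3]: 0x8 ⊕ 0x7 ⊕ 0xB = 0x4.
P'[4]: 0x7 ⊕ 0xF ⊕ 0x1 = 0x9.
P'[5]: 0x3 ⊕ 0x5 ⊕ 0x1 = 0x7.
P'[6]: 0xA ⊕ 0x1 ⊕ 0x5 = 0xE.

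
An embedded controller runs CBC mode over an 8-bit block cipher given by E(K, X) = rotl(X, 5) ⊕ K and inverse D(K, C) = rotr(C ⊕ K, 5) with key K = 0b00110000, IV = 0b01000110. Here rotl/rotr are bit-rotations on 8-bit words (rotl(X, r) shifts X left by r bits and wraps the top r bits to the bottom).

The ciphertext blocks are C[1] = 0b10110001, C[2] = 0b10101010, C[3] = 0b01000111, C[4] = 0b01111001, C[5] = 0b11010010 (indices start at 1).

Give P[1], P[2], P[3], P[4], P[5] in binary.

P[1] = 0b01001010, P[2] = 0b01100101, P[3] = 0b00010001, P[4] = 0b00001101, P[5] = 0b01101110

CBC decryption: P_i = D(K, C_i) ⊕ C_{i−1}, with C_{0} = IV.
P[1]: D(K, 0b10110001) = 0b00001100; 0b00001100 ⊕ 0b01000110 = 0b01001010.
P[2]: D(K, 0b10101010) = 0b11010100; 0b11010100 ⊕ 0b10110001 = 0b01100101.
P[3]: D(K, 0b01000111) = 0b10111011; 0b10111011 ⊕ 0b10101010 = 0b00010001.
P[4]: D(K, 0b01111001) = 0b01001010; 0b01001010 ⊕ 0b01000111 = 0b00001101.
P[5]: D(K, 0b11010010) = 0b00010111; 0b00010111 ⊕ 0b01111001 = 0b01101110.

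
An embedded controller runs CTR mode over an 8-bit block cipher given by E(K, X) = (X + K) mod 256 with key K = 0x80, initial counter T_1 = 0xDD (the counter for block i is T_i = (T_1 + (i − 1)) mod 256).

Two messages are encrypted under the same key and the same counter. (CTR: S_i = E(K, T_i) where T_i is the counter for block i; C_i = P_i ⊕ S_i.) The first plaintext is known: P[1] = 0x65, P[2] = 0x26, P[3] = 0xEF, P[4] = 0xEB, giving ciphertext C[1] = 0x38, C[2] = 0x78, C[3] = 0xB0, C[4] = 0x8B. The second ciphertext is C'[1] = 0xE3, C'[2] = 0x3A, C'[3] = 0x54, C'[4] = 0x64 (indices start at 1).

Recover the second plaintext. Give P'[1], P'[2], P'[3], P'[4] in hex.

P'[1] = 0xBE, P'[2] = 0x64, P'[3] = 0x0B, P'[4] = 0x04

In CTR with a reused counter, both messages share the same keystream S_i, so C_i ⊕ C'_i = P_i ⊕ P'_i and thus P'_i = P_i ⊕ C_i ⊕ C'_i.
P'[1]: 0x65 ⊕ 0x38 ⊕ 0xE3 = 0xBE.
P'[2]: 0x26 ⊕ 0x78 ⊕ 0x3A = 0x64.
P'[3]: 0xEF ⊕ 0xB0 ⊕ 0x54 = 0x0B.
P'[4]: 0xEB ⊕ 0x8B ⊕ 0x64 = 0x04.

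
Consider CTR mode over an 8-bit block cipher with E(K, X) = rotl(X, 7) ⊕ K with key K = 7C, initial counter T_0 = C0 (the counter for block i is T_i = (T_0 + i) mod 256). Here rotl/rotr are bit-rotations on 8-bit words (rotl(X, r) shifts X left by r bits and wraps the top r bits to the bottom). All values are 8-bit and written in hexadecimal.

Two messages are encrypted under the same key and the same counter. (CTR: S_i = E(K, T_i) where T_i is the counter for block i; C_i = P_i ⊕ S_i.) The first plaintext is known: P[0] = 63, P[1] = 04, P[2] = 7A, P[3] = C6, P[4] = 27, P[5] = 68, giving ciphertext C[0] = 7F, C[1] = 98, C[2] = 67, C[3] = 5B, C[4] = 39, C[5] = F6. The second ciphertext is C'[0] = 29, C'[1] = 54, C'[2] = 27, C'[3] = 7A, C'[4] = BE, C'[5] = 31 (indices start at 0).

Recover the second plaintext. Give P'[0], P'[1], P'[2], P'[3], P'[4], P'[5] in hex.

In CTR with a reused counter, both messages share the same keystream S_i, so C_i ⊕ C'_i = P_i ⊕ P'_i and thus P'_i = P_i ⊕ C_i ⊕ C'_i.
P'[0]: 63 ⊕ 7F ⊕ 29 = 35.
P'[1]: 04 ⊕ 98 ⊕ 54 = C8.
P'[2]: 7A ⊕ 67 ⊕ 27 = 3A.
P'[3]: C6 ⊕ 5B ⊕ 7A = E7.
P'[4]: 27 ⊕ 39 ⊕ BE = A0.
P'[5]: 68 ⊕ F6 ⊕ 31 = AF.

P'[0] = 35, P'[1] = C8, P'[2] = 3A, P'[3] = E7, P'[4] = A0, P'[5] = AF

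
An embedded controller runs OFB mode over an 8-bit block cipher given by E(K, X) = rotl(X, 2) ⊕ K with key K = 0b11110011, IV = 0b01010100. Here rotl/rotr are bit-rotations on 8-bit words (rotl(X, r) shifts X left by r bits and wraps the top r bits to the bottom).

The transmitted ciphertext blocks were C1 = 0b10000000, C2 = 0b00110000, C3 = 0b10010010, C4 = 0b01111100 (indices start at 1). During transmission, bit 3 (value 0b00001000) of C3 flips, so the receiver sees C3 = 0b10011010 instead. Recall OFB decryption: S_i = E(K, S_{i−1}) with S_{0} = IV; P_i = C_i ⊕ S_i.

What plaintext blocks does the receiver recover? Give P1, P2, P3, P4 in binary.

P1 = 0b00100010, P2 = 0b01001001, P3 = 0b10001100, P4 = 0b11010111

Only C3 changed, to 0b10011010. In OFB, a change in C_i flips the same bit in P_i only; the keystream is unaffected. Decrypting the received ciphertext:
P1: S = E(K, 0b01010100) = 0b10100010; 0b10000000 ⊕ 0b10100010 = 0b00100010.
P2: S = E(K, 0b10100010) = 0b01111001; 0b00110000 ⊕ 0b01111001 = 0b01001001.
P3: S = E(K, 0b01111001) = 0b00010110; 0b10011010 ⊕ 0b00010110 = 0b10001100.
P4: S = E(K, 0b00010110) = 0b10101011; 0b01111100 ⊕ 0b10101011 = 0b11010111.
Blocks that differ from the original plaintext: P3.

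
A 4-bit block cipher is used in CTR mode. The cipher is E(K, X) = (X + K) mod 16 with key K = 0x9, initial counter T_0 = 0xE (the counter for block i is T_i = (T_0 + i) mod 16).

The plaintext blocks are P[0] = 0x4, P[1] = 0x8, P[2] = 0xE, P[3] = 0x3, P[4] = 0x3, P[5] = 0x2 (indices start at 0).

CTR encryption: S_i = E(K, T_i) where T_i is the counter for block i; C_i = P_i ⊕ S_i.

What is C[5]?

C[5] = 0xE

C[0]: T = 0xE, S = E(K, T) = 0x7; 0x4 ⊕ 0x7 = 0x3.
C[1]: T = 0xF, S = E(K, T) = 0x8; 0x8 ⊕ 0x8 = 0x0.
C[2]: T = 0x0, S = E(K, T) = 0x9; 0xE ⊕ 0x9 = 0x7.
C[3]: T = 0x1, S = E(K, T) = 0xA; 0x3 ⊕ 0xA = 0x9.
C[4]: T = 0x2, S = E(K, T) = 0xB; 0x3 ⊕ 0xB = 0x8.
C[5]: T = 0x3, S = E(K, T) = 0xC; 0x2 ⊕ 0xC = 0xE.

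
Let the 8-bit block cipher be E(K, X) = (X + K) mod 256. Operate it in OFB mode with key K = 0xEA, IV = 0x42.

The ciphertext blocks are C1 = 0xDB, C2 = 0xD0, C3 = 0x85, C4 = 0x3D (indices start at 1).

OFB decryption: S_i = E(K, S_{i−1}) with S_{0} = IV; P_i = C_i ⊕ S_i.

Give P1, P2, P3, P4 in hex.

P1: S = E(K, 0x42) = 0x2C; 0xDB ⊕ 0x2C = 0xF7.
P2: S = E(K, 0x2C) = 0x16; 0xD0 ⊕ 0x16 = 0xC6.
P3: S = E(K, 0x16) = 0x00; 0x85 ⊕ 0x00 = 0x85.
P4: S = E(K, 0x00) = 0xEA; 0x3D ⊕ 0xEA = 0xD7.

P1 = 0xF7, P2 = 0xC6, P3 = 0x85, P4 = 0xD7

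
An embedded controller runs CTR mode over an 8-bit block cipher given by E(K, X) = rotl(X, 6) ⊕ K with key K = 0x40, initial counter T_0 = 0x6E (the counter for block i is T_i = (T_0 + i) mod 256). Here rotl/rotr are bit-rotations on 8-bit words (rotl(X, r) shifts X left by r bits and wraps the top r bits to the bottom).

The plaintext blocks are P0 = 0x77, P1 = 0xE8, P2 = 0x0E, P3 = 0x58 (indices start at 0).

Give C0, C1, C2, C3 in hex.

C0 = 0xAC, C1 = 0x73, C2 = 0x52, C3 = 0x44

CTR encryption: S_i = E(K, T_i) where T_i is the counter for block i; C_i = P_i ⊕ S_i.
C0: T = 0x6E, S = E(K, T) = 0xDB; 0x77 ⊕ 0xDB = 0xAC.
C1: T = 0x6F, S = E(K, T) = 0x9B; 0xE8 ⊕ 0x9B = 0x73.
C2: T = 0x70, S = E(K, T) = 0x5C; 0x0E ⊕ 0x5C = 0x52.
C3: T = 0x71, S = E(K, T) = 0x1C; 0x58 ⊕ 0x1C = 0x44.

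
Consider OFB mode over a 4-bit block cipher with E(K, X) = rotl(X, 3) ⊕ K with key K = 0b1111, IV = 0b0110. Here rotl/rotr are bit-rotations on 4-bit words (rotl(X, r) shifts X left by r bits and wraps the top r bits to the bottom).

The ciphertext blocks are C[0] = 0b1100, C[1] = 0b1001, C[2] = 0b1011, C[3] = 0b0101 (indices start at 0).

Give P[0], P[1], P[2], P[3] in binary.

OFB decryption: S_i = E(K, S_{i−1}) with S_{−1} = IV; P_i = C_i ⊕ S_i.
P[0]: S = E(K, 0b0110) = 0b1100; 0b1100 ⊕ 0b1100 = 0b0000.
P[1]: S = E(K, 0b1100) = 0b1001; 0b1001 ⊕ 0b1001 = 0b0000.
P[2]: S = E(K, 0b1001) = 0b0011; 0b1011 ⊕ 0b0011 = 0b1000.
P[3]: S = E(K, 0b0011) = 0b0110; 0b0101 ⊕ 0b0110 = 0b0011.

P[0] = 0b0000, P[1] = 0b0000, P[2] = 0b1000, P[3] = 0b0011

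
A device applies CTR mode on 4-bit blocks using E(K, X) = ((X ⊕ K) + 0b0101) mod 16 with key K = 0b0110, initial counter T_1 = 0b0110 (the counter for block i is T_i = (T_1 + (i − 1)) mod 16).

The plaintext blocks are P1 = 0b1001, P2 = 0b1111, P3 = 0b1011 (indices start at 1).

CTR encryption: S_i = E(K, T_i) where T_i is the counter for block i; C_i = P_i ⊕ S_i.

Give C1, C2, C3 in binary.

C1 = 0b1100, C2 = 0b1001, C3 = 0b1000

C1: T = 0b0110, S = E(K, T) = 0b0101; 0b1001 ⊕ 0b0101 = 0b1100.
C2: T = 0b0111, S = E(K, T) = 0b0110; 0b1111 ⊕ 0b0110 = 0b1001.
C3: T = 0b1000, S = E(K, T) = 0b0011; 0b1011 ⊕ 0b0011 = 0b1000.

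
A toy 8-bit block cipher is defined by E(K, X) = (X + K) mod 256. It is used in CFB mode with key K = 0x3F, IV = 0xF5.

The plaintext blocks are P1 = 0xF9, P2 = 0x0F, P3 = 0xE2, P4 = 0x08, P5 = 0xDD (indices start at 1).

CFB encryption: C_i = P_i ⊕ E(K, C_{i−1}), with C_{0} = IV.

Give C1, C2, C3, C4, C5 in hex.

C1: E(K, 0xF5) = 0x34; 0xF9 ⊕ 0x34 = 0xCD.
C2: E(K, 0xCD) = 0x0C; 0x0F ⊕ 0x0C = 0x03.
C3: E(K, 0x03) = 0x42; 0xE2 ⊕ 0x42 = 0xA0.
C4: E(K, 0xA0) = 0xDF; 0x08 ⊕ 0xDF = 0xD7.
C5: E(K, 0xD7) = 0x16; 0xDD ⊕ 0x16 = 0xCB.

C1 = 0xCD, C2 = 0x03, C3 = 0xA0, C4 = 0xD7, C5 = 0xCB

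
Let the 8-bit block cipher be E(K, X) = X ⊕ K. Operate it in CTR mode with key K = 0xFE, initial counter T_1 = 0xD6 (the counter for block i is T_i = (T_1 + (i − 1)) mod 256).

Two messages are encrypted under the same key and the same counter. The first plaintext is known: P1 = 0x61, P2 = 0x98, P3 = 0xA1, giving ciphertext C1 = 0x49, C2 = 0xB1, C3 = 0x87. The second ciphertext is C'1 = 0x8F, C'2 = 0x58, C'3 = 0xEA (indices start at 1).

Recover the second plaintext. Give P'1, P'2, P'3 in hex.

In CTR with a reused counter, both messages share the same keystream S_i, so C_i ⊕ C'_i = P_i ⊕ P'_i and thus P'_i = P_i ⊕ C_i ⊕ C'_i.
P'1: 0x61 ⊕ 0x49 ⊕ 0x8F = 0xA7.
P'2: 0x98 ⊕ 0xB1 ⊕ 0x58 = 0x71.
P'3: 0xA1 ⊕ 0x87 ⊕ 0xEA = 0xCC.

P'1 = 0xA7, P'2 = 0x71, P'3 = 0xCC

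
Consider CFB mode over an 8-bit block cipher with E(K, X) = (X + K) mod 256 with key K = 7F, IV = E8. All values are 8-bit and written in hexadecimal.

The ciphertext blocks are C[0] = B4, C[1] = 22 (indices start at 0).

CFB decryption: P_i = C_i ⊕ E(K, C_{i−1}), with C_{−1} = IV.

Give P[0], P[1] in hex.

P[0] = D3, P[1] = 11

P[0]: E(K, E8) = 67; B4 ⊕ 67 = D3.
P[1]: E(K, B4) = 33; 22 ⊕ 33 = 11.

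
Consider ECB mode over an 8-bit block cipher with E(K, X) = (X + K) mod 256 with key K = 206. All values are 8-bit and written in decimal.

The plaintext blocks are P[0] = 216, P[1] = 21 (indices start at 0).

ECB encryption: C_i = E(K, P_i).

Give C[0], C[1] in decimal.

C[0]: E(K, 216) = 166.
C[1]: E(K, 21) = 227.

C[0] = 166, C[1] = 227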